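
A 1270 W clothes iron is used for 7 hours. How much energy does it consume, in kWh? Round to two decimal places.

Energy = 1.27 kW × 7 h = 8.89 kWh

8.89 kWh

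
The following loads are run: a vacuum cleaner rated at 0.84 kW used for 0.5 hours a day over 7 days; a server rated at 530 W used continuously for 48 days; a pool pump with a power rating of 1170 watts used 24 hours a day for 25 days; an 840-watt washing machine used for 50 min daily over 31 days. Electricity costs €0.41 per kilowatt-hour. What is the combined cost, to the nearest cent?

€548.25

vacuum cleaner: Runtime = 0.5 h/day × 7 days = 3.5 h
vacuum cleaner: 0.84 kW × 3.5 h = 2.94 kWh
server: Runtime = 24 h × 48 = 1152 h
server: 0.53 kW × 1152 h = 610.56 kWh
pool pump: Runtime = 24 h × 25 = 600 h
pool pump: 1.17 kW × 600 h = 702 kWh
washing machine: Runtime = 50 min × 31 = 1550 min = 25.833333… h
washing machine: 0.84 kW × 25.833333… h = 21.7 kWh
Total energy = 1337.2 kWh
Cost = 1337.2 × €0.41 = €548.25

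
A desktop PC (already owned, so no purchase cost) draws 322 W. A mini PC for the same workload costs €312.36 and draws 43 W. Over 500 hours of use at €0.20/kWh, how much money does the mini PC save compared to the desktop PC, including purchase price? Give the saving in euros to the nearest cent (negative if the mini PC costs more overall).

-€284.46

desktop PC: €0.00 + (322/1000) kW × 500 h × €0.20 = €0.00 + €32.2 = €32.2
mini PC: €312.36 + (43/1000) kW × 500 h × €0.20 = €312.36 + €4.3 = €316.66
Saving = €32.2 − €316.66 = −€284.46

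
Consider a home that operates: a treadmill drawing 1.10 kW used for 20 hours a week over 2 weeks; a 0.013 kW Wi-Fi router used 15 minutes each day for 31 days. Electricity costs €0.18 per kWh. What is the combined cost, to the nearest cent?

treadmill: Runtime = 20 h/week × 2 weeks = 40 h
treadmill: 1.1 kW × 40 h = 44 kWh
Wi-Fi router: Runtime = 15 min × 31 = 465 min = 7.75 h
Wi-Fi router: 0.013 kW × 7.75 h = 0.10075 kWh
Total energy = 44.10075 kWh
Cost = 44.10075 × €0.18 = €7.94

€7.94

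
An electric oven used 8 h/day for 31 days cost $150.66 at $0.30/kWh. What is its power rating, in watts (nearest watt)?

Energy = $150.66 ÷ $0.30/kWh = 502.2 kWh
Runtime = 8 h/day × 31 days = 248 h
Power = 502.2 kWh ÷ 248 h = 2.025 kW = 2025 W

2025 W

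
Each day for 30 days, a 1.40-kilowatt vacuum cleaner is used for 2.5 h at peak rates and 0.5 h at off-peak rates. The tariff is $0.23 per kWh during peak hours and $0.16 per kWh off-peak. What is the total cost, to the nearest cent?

$27.51

Peak energy = 1.4 kW × 2.5 h × 30 = 105 kWh
Off-peak energy = 1.4 kW × 0.5 h × 30 = 21 kWh
Cost = 105 × $0.23 + 21 × $0.16 = $24.15 + $3.36 = $27.51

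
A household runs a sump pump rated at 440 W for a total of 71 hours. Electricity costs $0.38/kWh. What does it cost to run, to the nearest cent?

Energy = 0.44 kW × 71 h = 31.24 kWh
Cost = 31.24 kWh × $0.38/kWh = $11.87

$11.87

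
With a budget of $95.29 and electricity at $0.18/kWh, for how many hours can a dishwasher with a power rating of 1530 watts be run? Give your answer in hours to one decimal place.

Energy available = $95.29 ÷ $0.18/kWh = 529.3889 kWh
Hours = 529.3889 kWh ÷ 1.53 kW = 346.0 h

346.0 h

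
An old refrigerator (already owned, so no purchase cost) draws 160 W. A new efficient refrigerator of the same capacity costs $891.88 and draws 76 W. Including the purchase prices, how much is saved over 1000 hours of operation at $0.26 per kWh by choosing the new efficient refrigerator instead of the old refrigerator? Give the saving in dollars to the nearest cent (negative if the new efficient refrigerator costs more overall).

-$870.04

old refrigerator: $0.00 + (160/1000) kW × 1000 h × $0.26 = $0.00 + $41.6 = $41.6
new efficient refrigerator: $891.88 + (76/1000) kW × 1000 h × $0.26 = $891.88 + $19.76 = $911.64
Saving = $41.6 − $911.64 = −$870.04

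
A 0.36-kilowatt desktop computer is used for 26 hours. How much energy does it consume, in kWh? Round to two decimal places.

Energy = 0.36 kW × 26 h = 9.36 kWh

9.36 kWh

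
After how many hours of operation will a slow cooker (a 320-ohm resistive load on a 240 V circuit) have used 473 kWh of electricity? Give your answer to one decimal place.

Power = V²/R = 240²/320 = 180 W = 0.18 kW
Hours = 473 kWh ÷ 0.18 kW = 2627.8 h

2627.8 h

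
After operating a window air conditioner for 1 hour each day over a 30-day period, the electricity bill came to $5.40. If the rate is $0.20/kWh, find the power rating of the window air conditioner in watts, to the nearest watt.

Energy = $5.40 ÷ $0.20/kWh = 27 kWh
Runtime = 1 h/day × 30 days = 30 h
Power = 27 kWh ÷ 30 h = 0.9 kW = 900 W

900 W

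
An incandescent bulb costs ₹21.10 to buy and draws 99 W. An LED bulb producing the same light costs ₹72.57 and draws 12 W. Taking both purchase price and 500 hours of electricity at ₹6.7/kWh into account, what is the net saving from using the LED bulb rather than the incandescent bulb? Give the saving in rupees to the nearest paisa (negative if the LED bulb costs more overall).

incandescent bulb: ₹21.10 + (99/1000) kW × 500 h × ₹6.7 = ₹21.10 + ₹331.65 = ₹352.75
LED bulb: ₹72.57 + (12/1000) kW × 500 h × ₹6.7 = ₹72.57 + ₹40.2 = ₹112.77
Saving = ₹352.75 − ₹112.77 = ₹239.98

₹239.98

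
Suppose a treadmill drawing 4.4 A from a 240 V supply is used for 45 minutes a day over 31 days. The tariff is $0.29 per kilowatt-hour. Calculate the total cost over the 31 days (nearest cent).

Power = 4.4 A × 240 V = 1056 W = 1.056 kW
Runtime = 45 min × 31 = 1395 min = 23.25 h
Energy = 1.056 kW × 23.25 h = 24.552 kWh
Cost = 24.552 kWh × $0.29/kWh = $7.12

$7.12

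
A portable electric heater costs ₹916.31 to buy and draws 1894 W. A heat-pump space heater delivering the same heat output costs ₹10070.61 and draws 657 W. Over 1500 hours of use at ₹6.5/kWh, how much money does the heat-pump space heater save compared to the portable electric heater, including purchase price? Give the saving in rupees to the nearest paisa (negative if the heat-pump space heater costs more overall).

₹2906.45

portable electric heater: ₹916.31 + (1894/1000) kW × 1500 h × ₹6.5 = ₹916.31 + ₹18466.5 = ₹19382.81
heat-pump space heater: ₹10070.61 + (657/1000) kW × 1500 h × ₹6.5 = ₹10070.61 + ₹6405.75 = ₹16476.36
Saving = ₹19382.81 − ₹16476.36 = ₹2906.45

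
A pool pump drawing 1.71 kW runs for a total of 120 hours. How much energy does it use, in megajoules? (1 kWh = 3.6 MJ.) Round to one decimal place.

738.7 MJ

Energy = 1.71 kW × 120 h = 205.2 kWh
= 205.2 × 3.6 MJ = 738.7 MJ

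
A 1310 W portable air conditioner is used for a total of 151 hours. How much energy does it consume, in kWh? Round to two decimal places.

197.81 kWh

Energy = 1.31 kW × 151 h = 197.81 kWh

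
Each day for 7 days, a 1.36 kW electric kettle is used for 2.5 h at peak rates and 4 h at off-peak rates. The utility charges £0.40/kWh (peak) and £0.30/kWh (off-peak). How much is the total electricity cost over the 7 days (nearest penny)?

Peak energy = 1.36 kW × 2.5 h × 7 = 23.8 kWh
Off-peak energy = 1.36 kW × 4 h × 7 = 38.08 kWh
Cost = 23.8 × £0.40 + 38.08 × £0.30 = £9.52 + £11.424 = £20.94

£20.94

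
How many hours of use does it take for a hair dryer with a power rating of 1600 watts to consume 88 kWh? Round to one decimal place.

55.0 h

Hours = 88 kWh ÷ 1.6 kW = 55.0 h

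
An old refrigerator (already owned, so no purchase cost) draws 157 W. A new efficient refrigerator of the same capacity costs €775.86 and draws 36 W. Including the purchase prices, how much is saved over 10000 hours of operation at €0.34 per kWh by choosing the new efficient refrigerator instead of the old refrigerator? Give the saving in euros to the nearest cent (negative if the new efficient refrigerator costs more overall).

old refrigerator: €0.00 + (157/1000) kW × 10000 h × €0.34 = €0.00 + €533.8 = €533.8
new efficient refrigerator: €775.86 + (36/1000) kW × 10000 h × €0.34 = €775.86 + €122.4 = €898.26
Saving = €533.8 − €898.26 = −€364.46

-€364.46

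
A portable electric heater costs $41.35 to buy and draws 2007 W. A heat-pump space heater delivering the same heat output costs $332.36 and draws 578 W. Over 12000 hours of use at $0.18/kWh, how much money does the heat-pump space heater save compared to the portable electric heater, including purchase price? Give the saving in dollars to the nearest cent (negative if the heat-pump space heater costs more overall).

portable electric heater: $41.35 + (2007/1000) kW × 12000 h × $0.18 = $41.35 + $4335.12 = $4376.47
heat-pump space heater: $332.36 + (578/1000) kW × 12000 h × $0.18 = $332.36 + $1248.48 = $1580.84
Saving = $4376.47 − $1580.84 = $2795.63

$2795.63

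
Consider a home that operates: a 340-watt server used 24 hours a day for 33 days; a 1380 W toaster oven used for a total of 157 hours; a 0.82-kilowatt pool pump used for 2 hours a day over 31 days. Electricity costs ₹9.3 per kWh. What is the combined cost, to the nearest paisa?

₹4992.05

server: Runtime = 24 h × 33 = 792 h
server: 0.34 kW × 792 h = 269.28 kWh
toaster oven: 1.38 kW × 157 h = 216.66 kWh
pool pump: Runtime = 2 h/day × 31 days = 62 h
pool pump: 0.82 kW × 62 h = 50.84 kWh
Total energy = 536.78 kWh
Cost = 536.78 × ₹9.3 = ₹4992.05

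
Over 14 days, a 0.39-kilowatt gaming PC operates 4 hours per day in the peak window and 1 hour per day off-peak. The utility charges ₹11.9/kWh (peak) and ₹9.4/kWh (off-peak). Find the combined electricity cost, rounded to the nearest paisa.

₹311.22

Peak energy = 0.39 kW × 4 h × 14 = 21.84 kWh
Off-peak energy = 0.39 kW × 1 h × 14 = 5.46 kWh
Cost = 21.84 × ₹11.9 + 5.46 × ₹9.4 = ₹259.896 + ₹51.324 = ₹311.22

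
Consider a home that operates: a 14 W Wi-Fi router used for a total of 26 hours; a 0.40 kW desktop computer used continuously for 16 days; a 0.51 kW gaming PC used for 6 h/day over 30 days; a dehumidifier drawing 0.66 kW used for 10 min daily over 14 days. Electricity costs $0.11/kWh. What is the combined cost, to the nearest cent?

Wi-Fi router: 0.014 kW × 26 h = 0.364 kWh
desktop computer: Runtime = 24 h × 16 = 384 h
desktop computer: 0.4 kW × 384 h = 153.6 kWh
gaming PC: Runtime = 6 h/day × 30 days = 180 h
gaming PC: 0.51 kW × 180 h = 91.8 kWh
dehumidifier: Runtime = 10 min × 14 = 140 min = 2.333333… h
dehumidifier: 0.66 kW × 2.333333… h = 1.54 kWh
Total energy = 247.304 kWh
Cost = 247.304 × $0.11 = $27.20

$27.20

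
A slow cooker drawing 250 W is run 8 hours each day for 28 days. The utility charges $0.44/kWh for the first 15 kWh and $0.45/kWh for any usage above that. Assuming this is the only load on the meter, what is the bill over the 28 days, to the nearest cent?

Runtime = 8 h/day × 28 days = 224 h
Energy = 0.25 kW × 224 h = 56 kWh
Tier 1 (0–15 kWh): 15 × $0.44 = $6.6
Above 15 kWh: 41 × $0.45 = $18.45
Bill = $25.05

$25.05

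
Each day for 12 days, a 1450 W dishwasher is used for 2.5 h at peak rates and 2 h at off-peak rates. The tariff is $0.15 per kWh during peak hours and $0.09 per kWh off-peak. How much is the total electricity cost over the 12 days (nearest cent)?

Peak energy = 1.45 kW × 2.5 h × 12 = 43.5 kWh
Off-peak energy = 1.45 kW × 2 h × 12 = 34.8 kWh
Cost = 43.5 × $0.15 + 34.8 × $0.09 = $6.525 + $3.132 = $9.66

$9.66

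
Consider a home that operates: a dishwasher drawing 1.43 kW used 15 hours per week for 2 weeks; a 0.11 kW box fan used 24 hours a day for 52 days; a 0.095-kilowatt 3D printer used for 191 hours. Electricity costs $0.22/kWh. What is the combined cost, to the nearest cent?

dishwasher: Runtime = 15 h/week × 2 weeks = 30 h
dishwasher: 1.43 kW × 30 h = 42.9 kWh
box fan: Runtime = 24 h × 52 = 1248 h
box fan: 0.11 kW × 1248 h = 137.28 kWh
3D printer: 0.095 kW × 191 h = 18.145 kWh
Total energy = 198.325 kWh
Cost = 198.325 × $0.22 = $43.63

$43.63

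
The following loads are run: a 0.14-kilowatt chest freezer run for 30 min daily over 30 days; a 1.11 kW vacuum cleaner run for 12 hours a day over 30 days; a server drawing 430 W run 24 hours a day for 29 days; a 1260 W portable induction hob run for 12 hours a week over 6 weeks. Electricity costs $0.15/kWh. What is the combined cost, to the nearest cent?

$118.76

chest freezer: Runtime = 30 min × 30 = 900 min = 15 h
chest freezer: 0.14 kW × 15 h = 2.1 kWh
vacuum cleaner: Runtime = 12 h/day × 30 days = 360 h
vacuum cleaner: 1.11 kW × 360 h = 399.6 kWh
server: Runtime = 24 h × 29 = 696 h
server: 0.43 kW × 696 h = 299.28 kWh
portable induction hob: Runtime = 12 h/week × 6 weeks = 72 h
portable induction hob: 1.26 kW × 72 h = 90.72 kWh
Total energy = 791.7 kWh
Cost = 791.7 × $0.15 = $118.76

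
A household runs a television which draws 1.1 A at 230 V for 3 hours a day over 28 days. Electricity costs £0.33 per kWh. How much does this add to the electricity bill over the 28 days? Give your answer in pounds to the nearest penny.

Power = 1.1 A × 230 V = 253 W = 0.253 kW
Runtime = 3 h/day × 28 days = 84 h
Energy = 0.253 kW × 84 h = 21.252 kWh
Cost = 21.252 kWh × £0.33/kWh = £7.01

£7.01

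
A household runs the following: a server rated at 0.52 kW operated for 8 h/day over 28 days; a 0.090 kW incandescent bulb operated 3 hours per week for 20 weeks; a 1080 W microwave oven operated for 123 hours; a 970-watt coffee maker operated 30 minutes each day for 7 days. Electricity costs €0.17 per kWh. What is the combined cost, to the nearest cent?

server: Runtime = 8 h/day × 28 days = 224 h
server: 0.52 kW × 224 h = 116.48 kWh
incandescent bulb: Runtime = 3 h/week × 20 weeks = 60 h
incandescent bulb: 0.09 kW × 60 h = 5.4 kWh
microwave oven: 1.08 kW × 123 h = 132.84 kWh
coffee maker: Runtime = 30 min × 7 = 210 min = 3.5 h
coffee maker: 0.97 kW × 3.5 h = 3.395 kWh
Total energy = 258.115 kWh
Cost = 258.115 × €0.17 = €43.88

€43.88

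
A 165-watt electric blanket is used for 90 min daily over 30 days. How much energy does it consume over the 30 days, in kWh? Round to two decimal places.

7.43 kWh

Runtime = 90 min × 30 = 2700 min = 45 h
Energy = 0.165 kW × 45 h = 7.425 kWh ≈ 7.43 kWh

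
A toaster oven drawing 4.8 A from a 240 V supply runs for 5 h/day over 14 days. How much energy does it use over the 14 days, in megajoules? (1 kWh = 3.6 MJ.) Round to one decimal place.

Power = 4.8 A × 240 V = 1152 W = 1.152 kW
Runtime = 5 h/day × 14 days = 70 h
Energy = 1.152 kW × 70 h = 80.64 kWh
= 80.64 × 3.6 MJ = 290.3 MJ

290.3 MJ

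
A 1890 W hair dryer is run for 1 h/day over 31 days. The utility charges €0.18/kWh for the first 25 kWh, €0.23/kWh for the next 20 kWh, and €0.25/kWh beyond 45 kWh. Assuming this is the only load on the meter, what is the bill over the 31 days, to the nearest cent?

Runtime = 1 h/day × 31 days = 31 h
Energy = 1.89 kW × 31 h = 58.59 kWh
Tier 1 (0–25 kWh): 25 × €0.18 = €4.5
Tier 2 (25–45 kWh): 20 × €0.23 = €4.6
Above 45 kWh: 13.59 × €0.25 = €3.3975
Bill = €12.50

€12.50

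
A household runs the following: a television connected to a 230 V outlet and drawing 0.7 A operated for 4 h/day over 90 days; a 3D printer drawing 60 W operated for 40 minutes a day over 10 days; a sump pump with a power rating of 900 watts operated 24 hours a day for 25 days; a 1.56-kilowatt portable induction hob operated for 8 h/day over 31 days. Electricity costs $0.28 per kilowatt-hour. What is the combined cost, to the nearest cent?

$275.87

television: Power = 0.7 A × 230 V = 161 W = 0.161 kW
television: Runtime = 4 h/day × 90 days = 360 h
television: 0.161 kW × 360 h = 57.96 kWh
3D printer: Runtime = 40 min × 10 = 400 min = 6.666666… h
3D printer: 0.06 kW × 6.666666… h = 0.4 kWh
sump pump: Runtime = 24 h × 25 = 600 h
sump pump: 0.9 kW × 600 h = 540 kWh
portable induction hob: Runtime = 8 h/day × 31 days = 248 h
portable induction hob: 1.56 kW × 248 h = 386.88 kWh
Total energy = 985.24 kWh
Cost = 985.24 × $0.28 = $275.87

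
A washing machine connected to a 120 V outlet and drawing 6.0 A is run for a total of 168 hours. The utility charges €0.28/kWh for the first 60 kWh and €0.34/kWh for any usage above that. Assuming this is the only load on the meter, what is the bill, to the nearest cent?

€37.53

Power = 6.0 A × 120 V = 720 W = 0.72 kW
Energy = 0.72 kW × 168 h = 120.96 kWh
Tier 1 (0–60 kWh): 60 × €0.28 = €16.8
Above 60 kWh: 60.96 × €0.34 = €20.7264
Bill = €37.53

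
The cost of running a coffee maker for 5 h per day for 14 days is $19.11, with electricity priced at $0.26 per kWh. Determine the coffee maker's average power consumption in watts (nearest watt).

Energy = $19.11 ÷ $0.26/kWh = 73.5 kWh
Runtime = 5 h/day × 14 days = 70 h
Power = 73.5 kWh ÷ 70 h = 1.05 kW = 1050 W

1050 W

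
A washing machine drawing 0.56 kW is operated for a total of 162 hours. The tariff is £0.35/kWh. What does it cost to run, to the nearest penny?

£31.75

Energy = 0.56 kW × 162 h = 90.72 kWh
Cost = 90.72 kWh × £0.35/kWh = £31.75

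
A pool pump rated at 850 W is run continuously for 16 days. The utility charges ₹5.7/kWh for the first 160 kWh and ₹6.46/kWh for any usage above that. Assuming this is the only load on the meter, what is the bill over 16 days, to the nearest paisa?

₹1986.94

Runtime = 24 h × 16 = 384 h
Energy = 0.85 kW × 384 h = 326.4 kWh
Tier 1 (0–160 kWh): 160 × ₹5.7 = ₹912
Above 160 kWh: 166.4 × ₹6.46 = ₹1074.944
Bill = ₹1986.94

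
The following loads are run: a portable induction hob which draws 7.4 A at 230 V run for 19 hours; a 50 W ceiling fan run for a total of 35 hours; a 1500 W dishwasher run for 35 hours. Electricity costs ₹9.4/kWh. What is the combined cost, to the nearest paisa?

portable induction hob: Power = 7.4 A × 230 V = 1702 W = 1.702 kW
portable induction hob: 1.702 kW × 19 h = 32.338 kWh
ceiling fan: 0.05 kW × 35 h = 1.75 kWh
dishwasher: 1.5 kW × 35 h = 52.5 kWh
Total energy = 86.588 kWh
Cost = 86.588 × ₹9.4 = ₹813.93

₹813.93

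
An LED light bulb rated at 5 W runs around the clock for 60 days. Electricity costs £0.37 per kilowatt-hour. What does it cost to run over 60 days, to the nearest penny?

Runtime = 24 h × 60 = 1440 h
Energy = 0.005 kW × 1440 h = 7.2 kWh
Cost = 7.2 kWh × £0.37/kWh = £2.66

£2.66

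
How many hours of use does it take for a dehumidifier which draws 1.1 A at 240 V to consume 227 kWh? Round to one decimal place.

Power = 1.1 A × 240 V = 264 W = 0.264 kW
Hours = 227 kWh ÷ 0.264 kW = 859.8 h

859.8 h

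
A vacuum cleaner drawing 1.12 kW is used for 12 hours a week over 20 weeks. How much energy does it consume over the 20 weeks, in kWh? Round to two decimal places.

Runtime = 12 h/week × 20 weeks = 240 h
Energy = 1.12 kW × 240 h = 268.8 kWh

268.80 kWh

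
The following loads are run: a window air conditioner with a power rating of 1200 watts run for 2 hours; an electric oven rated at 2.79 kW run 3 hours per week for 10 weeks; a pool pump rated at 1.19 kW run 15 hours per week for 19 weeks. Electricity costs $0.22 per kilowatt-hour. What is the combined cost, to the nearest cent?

$93.56

window air conditioner: 1.2 kW × 2 h = 2.4 kWh
electric oven: Runtime = 3 h/week × 10 weeks = 30 h
electric oven: 2.79 kW × 30 h = 83.7 kWh
pool pump: Runtime = 15 h/week × 19 weeks = 285 h
pool pump: 1.19 kW × 285 h = 339.15 kWh
Total energy = 425.25 kWh
Cost = 425.25 × $0.22 = $93.56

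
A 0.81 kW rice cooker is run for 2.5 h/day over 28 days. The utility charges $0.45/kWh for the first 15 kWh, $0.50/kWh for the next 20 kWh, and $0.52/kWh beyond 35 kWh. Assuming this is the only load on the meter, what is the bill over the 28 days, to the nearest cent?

Runtime = 2.5 h/day × 28 days = 70 h
Energy = 0.81 kW × 70 h = 56.7 kWh
Tier 1 (0–15 kWh): 15 × $0.45 = $6.75
Tier 2 (15–35 kWh): 20 × $0.50 = $10
Above 35 kWh: 21.7 × $0.52 = $11.284
Bill = $28.03

$28.03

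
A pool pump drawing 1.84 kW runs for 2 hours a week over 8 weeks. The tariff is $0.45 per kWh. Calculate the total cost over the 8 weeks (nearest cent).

Runtime = 2 h/week × 8 weeks = 16 h
Energy = 1.84 kW × 16 h = 29.44 kWh
Cost = 29.44 kWh × $0.45/kWh = $13.25

$13.25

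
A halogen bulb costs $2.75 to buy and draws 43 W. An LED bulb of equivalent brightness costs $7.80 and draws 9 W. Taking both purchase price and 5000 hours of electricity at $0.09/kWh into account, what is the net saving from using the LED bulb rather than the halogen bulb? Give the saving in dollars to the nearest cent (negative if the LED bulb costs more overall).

$10.25

halogen bulb: $2.75 + (43/1000) kW × 5000 h × $0.09 = $2.75 + $19.35 = $22.1
LED bulb: $7.80 + (9/1000) kW × 5000 h × $0.09 = $7.80 + $4.05 = $11.85
Saving = $22.1 − $11.85 = $10.25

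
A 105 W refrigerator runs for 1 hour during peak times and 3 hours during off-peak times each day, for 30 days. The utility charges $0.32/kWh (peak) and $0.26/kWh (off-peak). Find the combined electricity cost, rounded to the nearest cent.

$3.47

Peak energy = 0.105 kW × 1 h × 30 = 3.15 kWh
Off-peak energy = 0.105 kW × 3 h × 30 = 9.45 kWh
Cost = 3.15 × $0.32 + 9.45 × $0.26 = $1.008 + $2.457 = $3.47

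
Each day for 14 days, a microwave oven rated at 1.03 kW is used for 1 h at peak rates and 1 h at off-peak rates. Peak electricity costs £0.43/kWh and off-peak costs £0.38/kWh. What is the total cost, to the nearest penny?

Peak energy = 1.03 kW × 1 h × 14 = 14.42 kWh
Off-peak energy = 1.03 kW × 1 h × 14 = 14.42 kWh
Cost = 14.42 × £0.43 + 14.42 × £0.38 = £6.2006 + £5.4796 = £11.68

£11.68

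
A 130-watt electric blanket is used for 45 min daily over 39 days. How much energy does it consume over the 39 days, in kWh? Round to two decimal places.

3.80 kWh

Runtime = 45 min × 39 = 1755 min = 29.25 h
Energy = 0.13 kW × 29.25 h = 3.8025 kWh ≈ 3.80 kWh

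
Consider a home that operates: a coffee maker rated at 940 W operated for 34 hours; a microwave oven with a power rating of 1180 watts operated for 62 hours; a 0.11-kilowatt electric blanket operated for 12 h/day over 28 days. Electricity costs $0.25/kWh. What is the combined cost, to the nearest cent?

coffee maker: 0.94 kW × 34 h = 31.96 kWh
microwave oven: 1.18 kW × 62 h = 73.16 kWh
electric blanket: Runtime = 12 h/day × 28 days = 336 h
electric blanket: 0.11 kW × 336 h = 36.96 kWh
Total energy = 142.08 kWh
Cost = 142.08 × $0.25 = $35.52

$35.52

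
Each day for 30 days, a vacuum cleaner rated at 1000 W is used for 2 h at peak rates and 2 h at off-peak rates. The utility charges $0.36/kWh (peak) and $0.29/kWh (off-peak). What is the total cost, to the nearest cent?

$39.00

Peak energy = 1 kW × 2 h × 30 = 60 kWh
Off-peak energy = 1 kW × 2 h × 30 = 60 kWh
Cost = 60 × $0.36 + 60 × $0.29 = $21.6 + $17.4 = $39.00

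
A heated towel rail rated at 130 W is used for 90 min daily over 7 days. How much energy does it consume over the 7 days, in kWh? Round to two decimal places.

1.37 kWh

Runtime = 90 min × 7 = 630 min = 10.5 h
Energy = 0.13 kW × 10.5 h = 1.365 kWh ≈ 1.37 kWh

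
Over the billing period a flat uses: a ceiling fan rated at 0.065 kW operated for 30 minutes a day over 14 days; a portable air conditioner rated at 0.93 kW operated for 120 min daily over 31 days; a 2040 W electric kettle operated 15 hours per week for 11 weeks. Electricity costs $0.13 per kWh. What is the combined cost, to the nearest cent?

ceiling fan: Runtime = 30 min × 14 = 420 min = 7 h
ceiling fan: 0.065 kW × 7 h = 0.455 kWh
portable air conditioner: Runtime = 120 min × 31 = 3720 min = 62 h
portable air conditioner: 0.93 kW × 62 h = 57.66 kWh
electric kettle: Runtime = 15 h/week × 11 weeks = 165 h
electric kettle: 2.04 kW × 165 h = 336.6 kWh
Total energy = 394.715 kWh
Cost = 394.715 × $0.13 = $51.31

$51.31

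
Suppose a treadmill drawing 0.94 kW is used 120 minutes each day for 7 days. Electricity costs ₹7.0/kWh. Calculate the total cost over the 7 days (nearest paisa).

₹92.12

Runtime = 120 min × 7 = 840 min = 14 h
Energy = 0.94 kW × 14 h = 13.16 kWh
Cost = 13.16 kWh × ₹7.0/kWh = ₹92.12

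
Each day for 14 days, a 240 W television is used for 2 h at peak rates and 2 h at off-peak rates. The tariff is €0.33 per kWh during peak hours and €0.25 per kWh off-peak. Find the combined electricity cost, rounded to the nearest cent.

Peak energy = 0.24 kW × 2 h × 14 = 6.72 kWh
Off-peak energy = 0.24 kW × 2 h × 14 = 6.72 kWh
Cost = 6.72 × €0.33 + 6.72 × €0.25 = €2.2176 + €1.68 = €3.90

€3.90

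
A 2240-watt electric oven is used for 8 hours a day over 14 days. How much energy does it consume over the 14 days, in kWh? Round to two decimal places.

Runtime = 8 h/day × 14 days = 112 h
Energy = 2.24 kW × 112 h = 250.88 kWh

250.88 kWh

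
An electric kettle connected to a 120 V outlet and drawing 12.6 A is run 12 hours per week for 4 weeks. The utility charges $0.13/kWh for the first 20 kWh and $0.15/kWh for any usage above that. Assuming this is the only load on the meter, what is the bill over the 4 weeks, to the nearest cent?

$10.49

Power = 12.6 A × 120 V = 1512 W = 1.512 kW
Runtime = 12 h/week × 4 weeks = 48 h
Energy = 1.512 kW × 48 h = 72.576 kWh
Tier 1 (0–20 kWh): 20 × $0.13 = $2.6
Above 20 kWh: 52.576 × $0.15 = $7.8864
Bill = $10.49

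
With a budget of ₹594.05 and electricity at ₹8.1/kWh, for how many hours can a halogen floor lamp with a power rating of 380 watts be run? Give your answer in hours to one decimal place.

Energy available = ₹594.05 ÷ ₹8.1/kWh = 73.3395 kWh
Hours = 73.3395 kWh ÷ 0.38 kW = 193.0 h

193.0 h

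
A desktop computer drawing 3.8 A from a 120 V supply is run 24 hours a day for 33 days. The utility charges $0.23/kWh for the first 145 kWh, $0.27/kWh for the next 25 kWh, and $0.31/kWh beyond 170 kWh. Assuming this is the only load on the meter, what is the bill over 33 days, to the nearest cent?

Power = 3.8 A × 120 V = 456 W = 0.456 kW
Runtime = 24 h × 33 = 792 h
Energy = 0.456 kW × 792 h = 361.152 kWh
Tier 1 (0–145 kWh): 145 × $0.23 = $33.35
Tier 2 (145–170 kWh): 25 × $0.27 = $6.75
Above 170 kWh: 191.152 × $0.31 = $59.25712
Bill = $99.36

$99.36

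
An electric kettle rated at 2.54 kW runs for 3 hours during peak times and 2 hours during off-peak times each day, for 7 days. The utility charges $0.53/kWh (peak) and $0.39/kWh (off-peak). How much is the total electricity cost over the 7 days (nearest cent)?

Peak energy = 2.54 kW × 3 h × 7 = 53.34 kWh
Off-peak energy = 2.54 kW × 2 h × 7 = 35.56 kWh
Cost = 53.34 × $0.53 + 35.56 × $0.39 = $28.2702 + $13.8684 = $42.14

$42.14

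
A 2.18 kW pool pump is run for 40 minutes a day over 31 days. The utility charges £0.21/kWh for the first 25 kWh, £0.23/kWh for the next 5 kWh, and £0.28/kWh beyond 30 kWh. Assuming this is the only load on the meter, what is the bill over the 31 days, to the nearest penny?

Runtime = 40 min × 31 = 1240 min = 20.666666… h
Energy = 2.18 kW × 20.666666… h = 45.053333… kWh
Tier 1 (0–25 kWh): 25 × £0.21 = £5.25
Tier 2 (25–30 kWh): 5 × £0.23 = £1.15
Above 30 kWh: 15.053333… × £0.28 = £4.214933…
Bill = £10.61

£10.61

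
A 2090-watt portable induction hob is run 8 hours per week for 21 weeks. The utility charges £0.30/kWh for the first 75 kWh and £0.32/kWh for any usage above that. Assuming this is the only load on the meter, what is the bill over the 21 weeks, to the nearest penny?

Runtime = 8 h/week × 21 weeks = 168 h
Energy = 2.09 kW × 168 h = 351.12 kWh
Tier 1 (0–75 kWh): 75 × £0.30 = £22.5
Above 75 kWh: 276.12 × £0.32 = £88.3584
Bill = £110.86

£110.86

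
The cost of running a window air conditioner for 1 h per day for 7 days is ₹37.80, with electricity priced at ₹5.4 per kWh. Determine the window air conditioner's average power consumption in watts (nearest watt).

1000 W

Energy = ₹37.80 ÷ ₹5.4/kWh = 7 kWh
Runtime = 1 h/day × 7 days = 7 h
Power = 7 kWh ÷ 7 h = 1 kW = 1000 W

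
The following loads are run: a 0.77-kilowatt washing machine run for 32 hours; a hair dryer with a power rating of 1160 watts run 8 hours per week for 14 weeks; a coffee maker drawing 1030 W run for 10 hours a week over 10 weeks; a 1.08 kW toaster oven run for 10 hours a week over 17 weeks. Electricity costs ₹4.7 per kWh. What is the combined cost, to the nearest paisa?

₹2073.45

washing machine: 0.77 kW × 32 h = 24.64 kWh
hair dryer: Runtime = 8 h/week × 14 weeks = 112 h
hair dryer: 1.16 kW × 112 h = 129.92 kWh
coffee maker: Runtime = 10 h/week × 10 weeks = 100 h
coffee maker: 1.03 kW × 100 h = 103 kWh
toaster oven: Runtime = 10 h/week × 17 weeks = 170 h
toaster oven: 1.08 kW × 170 h = 183.6 kWh
Total energy = 441.16 kWh
Cost = 441.16 × ₹4.7 = ₹2073.45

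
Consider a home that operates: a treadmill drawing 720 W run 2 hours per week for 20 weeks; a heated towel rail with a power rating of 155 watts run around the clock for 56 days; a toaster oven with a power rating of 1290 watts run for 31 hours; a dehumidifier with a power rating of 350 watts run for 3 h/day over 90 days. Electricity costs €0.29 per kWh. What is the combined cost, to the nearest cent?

treadmill: Runtime = 2 h/week × 20 weeks = 40 h
treadmill: 0.72 kW × 40 h = 28.8 kWh
heated towel rail: Runtime = 24 h × 56 = 1344 h
heated towel rail: 0.155 kW × 1344 h = 208.32 kWh
toaster oven: 1.29 kW × 31 h = 39.99 kWh
dehumidifier: Runtime = 3 h/day × 90 days = 270 h
dehumidifier: 0.35 kW × 270 h = 94.5 kWh
Total energy = 371.61 kWh
Cost = 371.61 × €0.29 = €107.77

€107.77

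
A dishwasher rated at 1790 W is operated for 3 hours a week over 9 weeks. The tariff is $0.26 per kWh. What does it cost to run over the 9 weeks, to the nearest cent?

Runtime = 3 h/week × 9 weeks = 27 h
Energy = 1.79 kW × 27 h = 48.33 kWh
Cost = 48.33 kWh × $0.26/kWh = $12.57

$12.57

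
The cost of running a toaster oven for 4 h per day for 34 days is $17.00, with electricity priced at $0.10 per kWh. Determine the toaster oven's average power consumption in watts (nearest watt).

Energy = $17.00 ÷ $0.10/kWh = 170 kWh
Runtime = 4 h/day × 34 days = 136 h
Power = 170 kWh ÷ 136 h = 1.25 kW = 1250 W

1250 W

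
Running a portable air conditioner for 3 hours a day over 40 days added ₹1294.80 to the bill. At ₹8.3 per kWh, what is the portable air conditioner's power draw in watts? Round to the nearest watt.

Energy = ₹1294.80 ÷ ₹8.3/kWh = 156 kWh
Runtime = 3 h/day × 40 days = 120 h
Power = 156 kWh ÷ 120 h = 1.3 kW = 1300 W

1300 W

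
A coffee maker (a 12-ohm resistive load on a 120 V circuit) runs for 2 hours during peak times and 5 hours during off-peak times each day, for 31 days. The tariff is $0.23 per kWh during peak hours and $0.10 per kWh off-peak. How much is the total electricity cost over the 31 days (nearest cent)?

$35.71

Power = V²/R = 120²/12 = 1200 W = 1.2 kW
Peak energy = 1.2 kW × 2 h × 31 = 74.4 kWh
Off-peak energy = 1.2 kW × 5 h × 31 = 186 kWh
Cost = 74.4 × $0.23 + 186 × $0.10 = $17.112 + $18.6 = $35.71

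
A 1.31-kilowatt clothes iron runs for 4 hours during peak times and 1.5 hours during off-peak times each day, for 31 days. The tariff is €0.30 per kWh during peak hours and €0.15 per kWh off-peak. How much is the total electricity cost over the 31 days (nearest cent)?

€57.87

Peak energy = 1.31 kW × 4 h × 31 = 162.44 kWh
Off-peak energy = 1.31 kW × 1.5 h × 31 = 60.915 kWh
Cost = 162.44 × €0.30 + 60.915 × €0.15 = €48.732 + €9.13725 = €57.87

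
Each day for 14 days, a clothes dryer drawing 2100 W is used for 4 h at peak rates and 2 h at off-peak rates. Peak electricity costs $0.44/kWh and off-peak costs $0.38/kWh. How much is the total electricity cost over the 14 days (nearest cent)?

Peak energy = 2.1 kW × 4 h × 14 = 117.6 kWh
Off-peak energy = 2.1 kW × 2 h × 14 = 58.8 kWh
Cost = 117.6 × $0.44 + 58.8 × $0.38 = $51.744 + $22.344 = $74.09

$74.09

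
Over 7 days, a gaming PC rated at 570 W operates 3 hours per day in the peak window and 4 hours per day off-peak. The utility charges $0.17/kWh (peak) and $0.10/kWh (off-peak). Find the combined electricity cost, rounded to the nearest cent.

Peak energy = 0.57 kW × 3 h × 7 = 11.97 kWh
Off-peak energy = 0.57 kW × 4 h × 7 = 15.96 kWh
Cost = 11.97 × $0.17 + 15.96 × $0.10 = $2.0349 + $1.596 = $3.63

$3.63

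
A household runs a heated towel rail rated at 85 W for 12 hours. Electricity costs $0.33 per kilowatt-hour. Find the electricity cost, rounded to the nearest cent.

$0.34

Energy = 0.085 kW × 12 h = 1.02 kWh
Cost = 1.02 kWh × $0.33/kWh = $0.34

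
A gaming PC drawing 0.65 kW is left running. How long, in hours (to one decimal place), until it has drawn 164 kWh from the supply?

Hours = 164 kWh ÷ 0.65 kW = 252.3 h

252.3 h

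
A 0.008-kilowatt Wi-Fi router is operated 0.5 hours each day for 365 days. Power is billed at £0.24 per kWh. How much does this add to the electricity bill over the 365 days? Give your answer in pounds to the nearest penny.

£0.35

Runtime = 0.5 h/day × 365 days = 182.5 h
Energy = 0.008 kW × 182.5 h = 1.46 kWh
Cost = 1.46 kWh × £0.24/kWh = £0.35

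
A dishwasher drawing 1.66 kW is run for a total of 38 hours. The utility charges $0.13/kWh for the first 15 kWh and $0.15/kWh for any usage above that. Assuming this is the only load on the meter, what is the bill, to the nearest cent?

$9.16

Energy = 1.66 kW × 38 h = 63.08 kWh
Tier 1 (0–15 kWh): 15 × $0.13 = $1.95
Above 15 kWh: 48.08 × $0.15 = $7.212
Bill = $9.16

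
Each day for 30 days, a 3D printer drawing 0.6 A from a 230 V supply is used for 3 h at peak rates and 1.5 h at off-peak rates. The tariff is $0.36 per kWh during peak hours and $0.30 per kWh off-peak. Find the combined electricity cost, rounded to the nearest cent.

$6.33

Power = 0.6 A × 230 V = 138 W = 0.138 kW
Peak energy = 0.138 kW × 3 h × 30 = 12.42 kWh
Off-peak energy = 0.138 kW × 1.5 h × 30 = 6.21 kWh
Cost = 12.42 × $0.36 + 6.21 × $0.30 = $4.4712 + $1.863 = $6.33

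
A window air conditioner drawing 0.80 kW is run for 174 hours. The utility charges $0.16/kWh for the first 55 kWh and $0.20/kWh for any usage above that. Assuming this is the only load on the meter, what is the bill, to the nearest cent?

$25.64

Energy = 0.8 kW × 174 h = 139.2 kWh
Tier 1 (0–55 kWh): 55 × $0.16 = $8.8
Above 55 kWh: 84.2 × $0.20 = $16.84
Bill = $25.64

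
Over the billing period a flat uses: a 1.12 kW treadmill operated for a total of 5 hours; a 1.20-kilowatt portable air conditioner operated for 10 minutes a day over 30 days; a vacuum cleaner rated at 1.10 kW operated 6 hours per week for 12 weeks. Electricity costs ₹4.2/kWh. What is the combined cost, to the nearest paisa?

₹381.36

treadmill: 1.12 kW × 5 h = 5.6 kWh
portable air conditioner: Runtime = 10 min × 30 = 300 min = 5 h
portable air conditioner: 1.2 kW × 5 h = 6 kWh
vacuum cleaner: Runtime = 6 h/week × 12 weeks = 72 h
vacuum cleaner: 1.1 kW × 72 h = 79.2 kWh
Total energy = 90.8 kWh
Cost = 90.8 × ₹4.2 = ₹381.36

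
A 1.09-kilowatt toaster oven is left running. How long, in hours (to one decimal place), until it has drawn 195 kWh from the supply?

Hours = 195 kWh ÷ 1.09 kW = 178.9 h

178.9 h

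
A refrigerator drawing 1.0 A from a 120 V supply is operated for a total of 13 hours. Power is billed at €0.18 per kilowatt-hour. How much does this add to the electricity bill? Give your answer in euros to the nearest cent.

€0.28

Power = 1.0 A × 120 V = 120 W = 0.12 kW
Energy = 0.12 kW × 13 h = 1.56 kWh
Cost = 1.56 kWh × €0.18/kWh = €0.28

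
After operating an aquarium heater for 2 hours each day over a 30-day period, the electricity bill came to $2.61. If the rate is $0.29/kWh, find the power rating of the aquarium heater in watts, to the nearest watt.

Energy = $2.61 ÷ $0.29/kWh = 9 kWh
Runtime = 2 h/day × 30 days = 60 h
Power = 9 kWh ÷ 60 h = 0.15 kW = 150 W

150 W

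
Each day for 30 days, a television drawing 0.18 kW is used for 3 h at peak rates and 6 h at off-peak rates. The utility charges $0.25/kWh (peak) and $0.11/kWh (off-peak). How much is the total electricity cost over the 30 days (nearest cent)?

$7.61

Peak energy = 0.18 kW × 3 h × 30 = 16.2 kWh
Off-peak energy = 0.18 kW × 6 h × 30 = 32.4 kWh
Cost = 16.2 × $0.25 + 32.4 × $0.11 = $4.05 + $3.564 = $7.61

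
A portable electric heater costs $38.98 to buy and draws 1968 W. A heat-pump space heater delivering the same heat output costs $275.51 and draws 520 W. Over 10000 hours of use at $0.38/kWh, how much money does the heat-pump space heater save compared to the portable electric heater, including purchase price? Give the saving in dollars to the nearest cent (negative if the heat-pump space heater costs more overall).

$5265.87

portable electric heater: $38.98 + (1968/1000) kW × 10000 h × $0.38 = $38.98 + $7478.4 = $7517.38
heat-pump space heater: $275.51 + (520/1000) kW × 10000 h × $0.38 = $275.51 + $1976 = $2251.51
Saving = $7517.38 − $2251.51 = $5265.87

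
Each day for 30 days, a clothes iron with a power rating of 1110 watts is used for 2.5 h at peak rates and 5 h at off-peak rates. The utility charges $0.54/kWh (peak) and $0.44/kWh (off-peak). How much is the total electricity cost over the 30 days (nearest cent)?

$118.22

Peak energy = 1.11 kW × 2.5 h × 30 = 83.25 kWh
Off-peak energy = 1.11 kW × 5 h × 30 = 166.5 kWh
Cost = 83.25 × $0.54 + 166.5 × $0.44 = $44.955 + $73.26 = $118.22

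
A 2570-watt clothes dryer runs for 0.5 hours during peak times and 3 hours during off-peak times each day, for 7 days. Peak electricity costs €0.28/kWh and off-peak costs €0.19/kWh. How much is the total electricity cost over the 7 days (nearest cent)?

€12.77

Peak energy = 2.57 kW × 0.5 h × 7 = 8.995 kWh
Off-peak energy = 2.57 kW × 3 h × 7 = 53.97 kWh
Cost = 8.995 × €0.28 + 53.97 × €0.19 = €2.5186 + €10.2543 = €12.77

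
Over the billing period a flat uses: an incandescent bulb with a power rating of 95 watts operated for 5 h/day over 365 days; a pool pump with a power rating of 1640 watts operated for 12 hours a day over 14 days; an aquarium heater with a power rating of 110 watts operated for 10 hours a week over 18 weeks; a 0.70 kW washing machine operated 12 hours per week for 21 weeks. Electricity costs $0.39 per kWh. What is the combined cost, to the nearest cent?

$251.59

incandescent bulb: Runtime = 5 h/day × 365 days = 1825 h
incandescent bulb: 0.095 kW × 1825 h = 173.375 kWh
pool pump: Runtime = 12 h/day × 14 days = 168 h
pool pump: 1.64 kW × 168 h = 275.52 kWh
aquarium heater: Runtime = 10 h/week × 18 weeks = 180 h
aquarium heater: 0.11 kW × 180 h = 19.8 kWh
washing machine: Runtime = 12 h/week × 21 weeks = 252 h
washing machine: 0.7 kW × 252 h = 176.4 kWh
Total energy = 645.095 kWh
Cost = 645.095 × $0.39 = $251.59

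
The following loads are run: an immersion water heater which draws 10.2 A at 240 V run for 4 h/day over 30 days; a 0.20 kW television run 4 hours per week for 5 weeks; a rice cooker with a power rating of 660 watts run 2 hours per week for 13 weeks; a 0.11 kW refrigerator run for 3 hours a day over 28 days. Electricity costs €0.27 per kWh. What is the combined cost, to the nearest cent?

immersion water heater: Power = 10.2 A × 240 V = 2448 W = 2.448 kW
immersion water heater: Runtime = 4 h/day × 30 days = 120 h
immersion water heater: 2.448 kW × 120 h = 293.76 kWh
television: Runtime = 4 h/week × 5 weeks = 20 h
television: 0.2 kW × 20 h = 4 kWh
rice cooker: Runtime = 2 h/week × 13 weeks = 26 h
rice cooker: 0.66 kW × 26 h = 17.16 kWh
refrigerator: Runtime = 3 h/day × 28 days = 84 h
refrigerator: 0.11 kW × 84 h = 9.24 kWh
Total energy = 324.16 kWh
Cost = 324.16 × €0.27 = €87.52

€87.52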